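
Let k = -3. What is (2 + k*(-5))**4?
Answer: 83521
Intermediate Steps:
(2 + k*(-5))**4 = (2 - 3*(-5))**4 = (2 + 15)**4 = 17**4 = 83521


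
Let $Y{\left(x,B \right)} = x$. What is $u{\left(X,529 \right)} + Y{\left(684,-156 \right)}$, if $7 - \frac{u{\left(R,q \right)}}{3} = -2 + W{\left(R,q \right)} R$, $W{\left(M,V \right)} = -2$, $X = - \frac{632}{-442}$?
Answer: $\frac{159027}{221} \approx 719.58$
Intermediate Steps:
$X = \frac{316}{221}$ ($X = \left(-632\right) \left(- \frac{1}{442}\right) = \frac{316}{221} \approx 1.4299$)
$u{\left(R,q \right)} = 27 + 6 R$ ($u{\left(R,q \right)} = 21 - 3 \left(-2 - 2 R\right) = 21 + \left(6 + 6 R\right) = 27 + 6 R$)
$u{\left(X,529 \right)} + Y{\left(684,-156 \right)} = \left(27 + 6 \cdot \frac{316}{221}\right) + 684 = \left(27 + \frac{1896}{221}\right) + 684 = \frac{7863}{221} + 684 = \frac{159027}{221}$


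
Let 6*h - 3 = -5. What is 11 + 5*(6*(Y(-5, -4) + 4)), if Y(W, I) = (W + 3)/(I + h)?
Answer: 1883/13 ≈ 144.85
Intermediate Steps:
h = -⅓ (h = ½ + (⅙)*(-5) = ½ - ⅚ = -⅓ ≈ -0.33333)
Y(W, I) = (3 + W)/(-⅓ + I) (Y(W, I) = (W + 3)/(I - ⅓) = (3 + W)/(-⅓ + I))
11 + 5*(6*(Y(-5, -4) + 4)) = 11 + 5*(6*(3*(3 - 5)/(-1 + 3*(-4)) + 4)) = 11 + 5*(6*(3*(-2)/(-1 - 12) + 4)) = 11 + 5*(6*(3*(-2)/(-13) + 4)) = 11 + 5*(6*(3*(-1/13)*(-2) + 4)) = 11 + 5*(6*(6/13 + 4)) = 11 + 5*(6*(58/13)) = 11 + 5*(348/13) = 11 + 1740/13 = 1883/13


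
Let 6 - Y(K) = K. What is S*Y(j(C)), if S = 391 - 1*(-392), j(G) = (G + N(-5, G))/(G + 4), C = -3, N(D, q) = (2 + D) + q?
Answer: 11745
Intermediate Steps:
N(D, q) = 2 + D + q
j(G) = (-3 + 2*G)/(4 + G) (j(G) = (G + (2 - 5 + G))/(G + 4) = (G + (-3 + G))/(4 + G) = (-3 + 2*G)/(4 + G))
Y(K) = 6 - K
S = 783 (S = 391 + 392 = 783)
S*Y(j(C)) = 783*(6 - (-3 + 2*(-3))/(4 - 3)) = 783*(6 - (-3 - 6)/1) = 783*(6 - (-9)) = 783*(6 - 1*(-9)) = 783*(6 + 9) = 783*15 = 11745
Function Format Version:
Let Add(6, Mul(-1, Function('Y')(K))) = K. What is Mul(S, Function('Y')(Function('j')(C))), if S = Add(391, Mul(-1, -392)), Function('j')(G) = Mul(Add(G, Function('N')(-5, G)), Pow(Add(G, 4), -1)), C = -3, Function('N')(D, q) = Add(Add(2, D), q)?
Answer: 11745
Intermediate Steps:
Function('N')(D, q) = Add(2, D, q)
Function('j')(G) = Mul(Pow(Add(4, G), -1), Add(-3, Mul(2, G))) (Function('j')(G) = Mul(Add(G, Add(2, -5, G)), Pow(Add(G, 4), -1)) = Mul(Add(G, Add(-3, G)), Pow(Add(4, G), -1)) = Mul(Add(-3, Mul(2, G)), Pow(Add(4, G), -1)) = Mul(Pow(Add(4, G), -1), Add(-3, Mul(2, G))))
Function('Y')(K) = Add(6, Mul(-1, K))
S = 783 (S = Add(391, 392) = 783)
Mul(S, Function('Y')(Function('j')(C))) = Mul(783, Add(6, Mul(-1, Mul(Pow(Add(4, -3), -1), Add(-3, Mul(2, -3)))))) = Mul(783, Add(6, Mul(-1, Mul(Pow(1, -1), Add(-3, -6))))) = Mul(783, Add(6, Mul(-1, Mul(1, -9)))) = Mul(783, Add(6, Mul(-1, -9))) = Mul(783, Add(6, 9)) = Mul(783, 15) = 11745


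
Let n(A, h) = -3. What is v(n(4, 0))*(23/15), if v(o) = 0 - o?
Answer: 23/5 ≈ 4.6000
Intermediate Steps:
v(o) = -o
v(n(4, 0))*(23/15) = (-1*(-3))*(23/15) = 3*(23*(1/15)) = 3*(23/15) = 23/5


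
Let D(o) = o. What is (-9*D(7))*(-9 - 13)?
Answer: 1386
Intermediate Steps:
(-9*D(7))*(-9 - 13) = (-9*7)*(-9 - 13) = -63*(-22) = 1386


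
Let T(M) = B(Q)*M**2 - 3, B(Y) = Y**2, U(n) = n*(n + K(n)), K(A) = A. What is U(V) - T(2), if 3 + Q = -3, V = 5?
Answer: -91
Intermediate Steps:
Q = -6 (Q = -3 - 3 = -6)
U(n) = 2*n**2 (U(n) = n*(n + n) = n*(2*n) = 2*n**2)
T(M) = -3 + 36*M**2 (T(M) = (-6)**2*M**2 - 3 = 36*M**2 - 3 = -3 + 36*M**2)
U(V) - T(2) = 2*5**2 - (-3 + 36*2**2) = 2*25 - (-3 + 36*4) = 50 - (-3 + 144) = 50 - 1*141 = 50 - 141 = -91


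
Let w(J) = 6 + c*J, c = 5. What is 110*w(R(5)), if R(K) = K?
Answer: 3410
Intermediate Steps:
w(J) = 6 + 5*J
110*w(R(5)) = 110*(6 + 5*5) = 110*(6 + 25) = 110*31 = 3410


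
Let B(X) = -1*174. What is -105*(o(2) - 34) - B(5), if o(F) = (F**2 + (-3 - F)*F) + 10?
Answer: 3324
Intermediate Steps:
o(F) = 10 + F**2 + F*(-3 - F) (o(F) = (F**2 + F*(-3 - F)) + 10 = 10 + F**2 + F*(-3 - F))
B(X) = -174
-105*(o(2) - 34) - B(5) = -105*((10 - 3*2) - 34) - 1*(-174) = -105*((10 - 6) - 34) + 174 = -105*(4 - 34) + 174 = -105*(-30) + 174 = 3150 + 174 = 3324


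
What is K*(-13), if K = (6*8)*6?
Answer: -3744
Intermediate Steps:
K = 288 (K = 48*6 = 288)
K*(-13) = 288*(-13) = -3744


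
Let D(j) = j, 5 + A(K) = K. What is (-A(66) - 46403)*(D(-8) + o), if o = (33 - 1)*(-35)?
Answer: 52411392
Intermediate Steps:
A(K) = -5 + K
o = -1120 (o = 32*(-35) = -1120)
(-A(66) - 46403)*(D(-8) + o) = (-(-5 + 66) - 46403)*(-8 - 1120) = (-1*61 - 46403)*(-1128) = (-61 - 46403)*(-1128) = -46464*(-1128) = 52411392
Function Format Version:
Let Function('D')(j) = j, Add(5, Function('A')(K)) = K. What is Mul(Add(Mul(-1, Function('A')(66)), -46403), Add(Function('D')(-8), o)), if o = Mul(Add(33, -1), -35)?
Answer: 52411392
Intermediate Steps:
Function('A')(K) = Add(-5, K)
o = -1120 (o = Mul(32, -35) = -1120)
Mul(Add(Mul(-1, Function('A')(66)), -46403), Add(Function('D')(-8), o)) = Mul(Add(Mul(-1, Add(-5, 66)), -46403), Add(-8, -1120)) = Mul(Add(Mul(-1, 61), -46403), -1128) = Mul(Add(-61, -46403), -1128) = Mul(-46464, -1128) = 52411392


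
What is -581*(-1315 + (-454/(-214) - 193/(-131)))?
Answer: 10679922827/14017 ≈ 7.6193e+5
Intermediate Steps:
-581*(-1315 + (-454/(-214) - 193/(-131))) = -581*(-1315 + (-454*(-1/214) - 193*(-1/131))) = -581*(-1315 + (227/107 + 193/131)) = -581*(-1315 + 50388/14017) = -581*(-18381967/14017) = 10679922827/14017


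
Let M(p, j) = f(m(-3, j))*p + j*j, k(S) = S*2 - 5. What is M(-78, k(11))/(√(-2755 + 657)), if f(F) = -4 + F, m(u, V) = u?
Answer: -835*I*√2098/2098 ≈ -18.23*I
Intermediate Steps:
k(S) = -5 + 2*S (k(S) = 2*S - 5 = -5 + 2*S)
M(p, j) = j² - 7*p (M(p, j) = (-4 - 3)*p + j*j = -7*p + j² = j² - 7*p)
M(-78, k(11))/(√(-2755 + 657)) = ((-5 + 2*11)² - 7*(-78))/(√(-2755 + 657)) = ((-5 + 22)² + 546)/(√(-2098)) = (17² + 546)/((I*√2098)) = (289 + 546)*(-I*√2098/2098) = 835*(-I*√2098/2098) = -835*I*√2098/2098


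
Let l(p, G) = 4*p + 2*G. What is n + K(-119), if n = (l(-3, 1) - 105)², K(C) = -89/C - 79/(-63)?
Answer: 14166119/1071 ≈ 13227.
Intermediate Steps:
K(C) = 79/63 - 89/C (K(C) = -89/C - 79*(-1/63) = -89/C + 79/63 = 79/63 - 89/C)
l(p, G) = 2*G + 4*p
n = 13225 (n = ((2*1 + 4*(-3)) - 105)² = ((2 - 12) - 105)² = (-10 - 105)² = (-115)² = 13225)
n + K(-119) = 13225 + (79/63 - 89/(-119)) = 13225 + (79/63 - 89*(-1/119)) = 13225 + (79/63 + 89/119) = 13225 + 2144/1071 = 14166119/1071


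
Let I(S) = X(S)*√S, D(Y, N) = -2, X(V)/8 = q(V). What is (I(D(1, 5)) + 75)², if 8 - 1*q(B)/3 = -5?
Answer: -189063 + 46800*I*√2 ≈ -1.8906e+5 + 66185.0*I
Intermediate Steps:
q(B) = 39 (q(B) = 24 - 3*(-5) = 24 + 15 = 39)
X(V) = 312 (X(V) = 8*39 = 312)
I(S) = 312*√S
(I(D(1, 5)) + 75)² = (312*√(-2) + 75)² = (312*(I*√2) + 75)² = (312*I*√2 + 75)² = (75 + 312*I*√2)²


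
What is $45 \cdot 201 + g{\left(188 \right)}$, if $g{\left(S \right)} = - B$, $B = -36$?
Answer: $9081$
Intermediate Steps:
$g{\left(S \right)} = 36$ ($g{\left(S \right)} = \left(-1\right) \left(-36\right) = 36$)
$45 \cdot 201 + g{\left(188 \right)} = 45 \cdot 201 + 36 = 9045 + 36 = 9081$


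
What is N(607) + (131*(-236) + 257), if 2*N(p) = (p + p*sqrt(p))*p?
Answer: 307131/2 + 368449*sqrt(607)/2 ≈ 4.6924e+6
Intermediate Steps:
N(p) = p*(p + p**(3/2))/2 (N(p) = ((p + p*sqrt(p))*p)/2 = ((p + p**(3/2))*p)/2 = (p*(p + p**(3/2)))/2 = p*(p + p**(3/2))/2)
N(607) + (131*(-236) + 257) = ((1/2)*607**2 + 607**(5/2)/2) + (131*(-236) + 257) = ((1/2)*368449 + (368449*sqrt(607))/2) + (-30916 + 257) = (368449/2 + 368449*sqrt(607)/2) - 30659 = 307131/2 + 368449*sqrt(607)/2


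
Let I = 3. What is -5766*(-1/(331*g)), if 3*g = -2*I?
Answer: -2883/331 ≈ -8.7100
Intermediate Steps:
g = -2 (g = (-2*3)/3 = (⅓)*(-6) = -2)
-5766*(-1/(331*g)) = -5766/((-331*(-2))) = -5766/662 = -5766*1/662 = -2883/331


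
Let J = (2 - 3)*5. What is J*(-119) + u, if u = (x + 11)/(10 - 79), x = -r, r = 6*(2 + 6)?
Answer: 41092/69 ≈ 595.54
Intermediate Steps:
r = 48 (r = 6*8 = 48)
x = -48 (x = -1*48 = -48)
u = 37/69 (u = (-48 + 11)/(10 - 79) = -37/(-69) = -37*(-1/69) = 37/69 ≈ 0.53623)
J = -5 (J = -1*5 = -5)
J*(-119) + u = -5*(-119) + 37/69 = 595 + 37/69 = 41092/69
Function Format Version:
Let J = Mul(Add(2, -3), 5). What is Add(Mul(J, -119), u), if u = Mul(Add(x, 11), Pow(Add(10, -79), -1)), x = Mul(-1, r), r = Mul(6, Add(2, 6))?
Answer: Rational(41092, 69) ≈ 595.54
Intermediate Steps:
r = 48 (r = Mul(6, 8) = 48)
x = -48 (x = Mul(-1, 48) = -48)
u = Rational(37, 69) (u = Mul(Add(-48, 11), Pow(Add(10, -79), -1)) = Mul(-37, Pow(-69, -1)) = Mul(-37, Rational(-1, 69)) = Rational(37, 69) ≈ 0.53623)
J = -5 (J = Mul(-1, 5) = -5)
Add(Mul(J, -119), u) = Add(Mul(-5, -119), Rational(37, 69)) = Add(595, Rational(37, 69)) = Rational(41092, 69)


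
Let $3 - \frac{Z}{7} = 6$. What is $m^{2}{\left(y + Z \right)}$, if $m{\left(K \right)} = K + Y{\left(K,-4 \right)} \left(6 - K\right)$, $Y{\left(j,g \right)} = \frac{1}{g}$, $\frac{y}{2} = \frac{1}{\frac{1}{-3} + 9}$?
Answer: $\frac{127449}{169} \approx 754.14$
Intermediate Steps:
$Z = -21$ ($Z = 21 - 42 = -21$)
$y = \frac{3}{13}$ ($y = \frac{2}{\frac{1}{-3} + 9} = \frac{2}{- \frac{1}{3} + 9} = \frac{2}{\frac{26}{3}} = 2 \cdot \frac{3}{26} = \frac{3}{13} \approx 0.23077$)
$m{\left(K \right)} = - \frac{3}{2} + \frac{5 K}{4}$ ($m{\left(K \right)} = K + \frac{6 - K}{-4} = K - \frac{6 - K}{4} = K + \left(- \frac{3}{2} + \frac{K}{4}\right) = - \frac{3}{2} + \frac{5 K}{4}$)
$m^{2}{\left(y + Z \right)} = \left(- \frac{3}{2} + \frac{5 \left(\frac{3}{13} - 21\right)}{4}\right)^{2} = \left(- \frac{3}{2} + \frac{5}{4} \left(- \frac{270}{13}\right)\right)^{2} = \left(- \frac{3}{2} - \frac{675}{26}\right)^{2} = \left(- \frac{357}{13}\right)^{2} = \frac{127449}{169}$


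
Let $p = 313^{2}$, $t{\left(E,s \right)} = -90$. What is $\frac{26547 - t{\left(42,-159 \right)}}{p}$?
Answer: $\frac{26637}{97969} \approx 0.27189$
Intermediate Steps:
$p = 97969$
$\frac{26547 - t{\left(42,-159 \right)}}{p} = \frac{26547 - -90}{97969} = \left(26547 + 90\right) \frac{1}{97969} = 26637 \cdot \frac{1}{97969} = \frac{26637}{97969}$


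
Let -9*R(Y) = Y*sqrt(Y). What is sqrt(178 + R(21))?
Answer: sqrt(1602 - 21*sqrt(21))/3 ≈ 12.935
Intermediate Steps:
R(Y) = -Y**(3/2)/9 (R(Y) = -Y*sqrt(Y)/9 = -Y**(3/2)/9)
sqrt(178 + R(21)) = sqrt(178 - 7*sqrt(21)/3)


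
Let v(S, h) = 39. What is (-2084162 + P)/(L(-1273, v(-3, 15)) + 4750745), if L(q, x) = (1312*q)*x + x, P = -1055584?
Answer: 1569873/30193040 ≈ 0.051995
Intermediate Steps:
L(q, x) = x + 1312*q*x (L(q, x) = 1312*q*x + x = x + 1312*q*x)
(-2084162 + P)/(L(-1273, v(-3, 15)) + 4750745) = (-2084162 - 1055584)/(39*(1 + 1312*(-1273)) + 4750745) = -3139746/(39*(1 - 1670176) + 4750745) = -3139746/(39*(-1670175) + 4750745) = -3139746/(-65136825 + 4750745) = -3139746/(-60386080) = -3139746*(-1/60386080) = 1569873/30193040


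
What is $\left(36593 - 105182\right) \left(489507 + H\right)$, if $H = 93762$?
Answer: $-40005837441$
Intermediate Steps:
$\left(36593 - 105182\right) \left(489507 + H\right) = \left(36593 - 105182\right) \left(489507 + 93762\right) = \left(-68589\right) 583269 = -40005837441$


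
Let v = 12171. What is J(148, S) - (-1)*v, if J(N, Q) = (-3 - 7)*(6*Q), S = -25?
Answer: 13671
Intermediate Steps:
J(N, Q) = -60*Q
J(148, S) - (-1)*v = -60*(-25) - (-1)*12171 = 1500 - 1*(-12171) = 1500 + 12171 = 13671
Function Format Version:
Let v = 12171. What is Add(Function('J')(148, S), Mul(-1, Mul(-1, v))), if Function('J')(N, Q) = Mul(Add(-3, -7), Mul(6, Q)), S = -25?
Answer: 13671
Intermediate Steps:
Function('J')(N, Q) = Mul(-60, Q) (Function('J')(N, Q) = Mul(-10, Mul(6, Q)) = Mul(-60, Q))
Add(Function('J')(148, S), Mul(-1, Mul(-1, v))) = Add(Mul(-60, -25), Mul(-1, Mul(-1, 12171))) = Add(1500, Mul(-1, -12171)) = Add(1500, 12171) = 13671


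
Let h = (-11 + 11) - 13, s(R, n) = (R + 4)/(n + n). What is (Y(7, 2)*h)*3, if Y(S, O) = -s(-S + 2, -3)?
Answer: 13/2 ≈ 6.5000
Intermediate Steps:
s(R, n) = (4 + R)/(2*n) (s(R, n) = (4 + R)/((2*n)) = (4 + R)*(1/(2*n)) = (4 + R)/(2*n))
Y(S, O) = 1 - S/6 (Y(S, O) = -(4 + (-S + 2))/(2*(-3)) = -(-1)*(4 + (2 - S))/(2*3) = -(-1)*(6 - S)/(2*3) = -(-1 + S/6) = 1 - S/6)
h = -13 (h = 0 - 13 = -13)
(Y(7, 2)*h)*3 = ((1 - 1/6*7)*(-13))*3 = ((1 - 7/6)*(-13))*3 = -1/6*(-13)*3 = (13/6)*3 = 13/2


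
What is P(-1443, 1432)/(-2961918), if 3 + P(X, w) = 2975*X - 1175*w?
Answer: 2987764/1480959 ≈ 2.0175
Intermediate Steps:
P(X, w) = -3 - 1175*w + 2975*X (P(X, w) = -3 + (2975*X - 1175*w) = -3 + (-1175*w + 2975*X) = -3 - 1175*w + 2975*X)
P(-1443, 1432)/(-2961918) = (-3 - 1175*1432 + 2975*(-1443))/(-2961918) = (-3 - 1682600 - 4292925)*(-1/2961918) = -5975528*(-1/2961918) = 2987764/1480959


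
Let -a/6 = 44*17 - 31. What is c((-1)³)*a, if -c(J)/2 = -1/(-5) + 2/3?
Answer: 37284/5 ≈ 7456.8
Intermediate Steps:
a = -4302 (a = -6*(44*17 - 31) = -6*(748 - 31) = -6*717 = -4302)
c(J) = -26/15 (c(J) = -2*(-1/(-5) + 2/3) = -2*(-1*(-⅕) + 2*(⅓)) = -2*(⅕ + ⅔) = -2*13/15 = -26/15)
c((-1)³)*a = -26/15*(-4302) = 37284/5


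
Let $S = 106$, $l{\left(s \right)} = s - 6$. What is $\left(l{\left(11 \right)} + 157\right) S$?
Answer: $17172$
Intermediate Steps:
$l{\left(s \right)} = -6 + s$ ($l{\left(s \right)} = s - 6 = -6 + s$)
$\left(l{\left(11 \right)} + 157\right) S = \left(\left(-6 + 11\right) + 157\right) 106 = \left(5 + 157\right) 106 = 162 \cdot 106 = 17172$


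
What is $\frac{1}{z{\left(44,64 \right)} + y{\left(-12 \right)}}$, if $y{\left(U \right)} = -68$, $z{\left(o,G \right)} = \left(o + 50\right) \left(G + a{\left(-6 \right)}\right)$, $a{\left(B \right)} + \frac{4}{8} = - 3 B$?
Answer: $\frac{1}{7593} \approx 0.0001317$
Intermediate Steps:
$a{\left(B \right)} = - \frac{1}{2} - 3 B$
$z{\left(o,G \right)} = \left(50 + o\right) \left(\frac{35}{2} + G\right)$ ($z{\left(o,G \right)} = \left(o + 50\right) \left(G - - \frac{35}{2}\right) = \left(50 + o\right) \left(G + \left(- \frac{1}{2} + 18\right)\right) = \left(50 + o\right) \left(G + \frac{35}{2}\right) = \left(50 + o\right) \left(\frac{35}{2} + G\right)$)
$\frac{1}{z{\left(44,64 \right)} + y{\left(-12 \right)}} = \frac{1}{\left(875 + 50 \cdot 64 + \frac{35}{2} \cdot 44 + 64 \cdot 44\right) - 68} = \frac{1}{\left(875 + 3200 + 770 + 2816\right) - 68} = \frac{1}{7661 - 68} = \frac{1}{7593}$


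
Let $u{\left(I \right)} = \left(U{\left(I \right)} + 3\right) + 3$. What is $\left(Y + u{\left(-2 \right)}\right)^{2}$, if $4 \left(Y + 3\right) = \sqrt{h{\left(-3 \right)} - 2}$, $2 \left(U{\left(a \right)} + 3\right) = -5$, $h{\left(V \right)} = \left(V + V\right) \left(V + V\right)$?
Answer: $\frac{\left(10 - \sqrt{34}\right)^{2}}{16} \approx 1.0863$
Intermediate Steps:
$h{\left(V \right)} = 4 V^{2}$ ($h{\left(V \right)} = 2 V 2 V = 4 V^{2}$)
$U{\left(a \right)} = - \frac{11}{2}$ ($U{\left(a \right)} = -3 + \frac{1}{2} \left(-5\right) = -3 - \frac{5}{2} = - \frac{11}{2}$)
$Y = -3 + \frac{\sqrt{34}}{4}$ ($Y = -3 + \frac{\sqrt{4 \left(-3\right)^{2} - 2}}{4} = -3 + \frac{\sqrt{4 \cdot 9 - 2}}{4} = -3 + \frac{\sqrt{36 - 2}}{4} = -3 + \frac{\sqrt{34}}{4} \approx -1.5423$)
$u{\left(I \right)} = \frac{1}{2}$ ($u{\left(I \right)} = \left(- \frac{11}{2} + 3\right) + 3 = - \frac{5}{2} + 3 = \frac{1}{2}$)
$\left(Y + u{\left(-2 \right)}\right)^{2} = \left(\left(-3 + \frac{\sqrt{34}}{4}\right) + \frac{1}{2}\right)^{2} = \left(- \frac{5}{2} + \frac{\sqrt{34}}{4}\right)^{2}$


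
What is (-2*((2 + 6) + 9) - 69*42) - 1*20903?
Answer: -23835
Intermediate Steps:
(-2*((2 + 6) + 9) - 69*42) - 1*20903 = (-2*(8 + 9) - 2898) - 20903 = (-2*17 - 2898) - 20903 = (-34 - 2898) - 20903 = -2932 - 20903 = -23835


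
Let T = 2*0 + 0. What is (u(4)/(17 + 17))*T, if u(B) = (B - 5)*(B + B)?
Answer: 0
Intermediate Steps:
u(B) = 2*B*(-5 + B) (u(B) = (-5 + B)*(2*B) = 2*B*(-5 + B))
T = 0 (T = 0 + 0 = 0)
(u(4)/(17 + 17))*T = ((2*4*(-5 + 4))/(17 + 17))*0 = ((2*4*(-1))/34)*0 = ((1/34)*(-8))*0 = -4/17*0 = 0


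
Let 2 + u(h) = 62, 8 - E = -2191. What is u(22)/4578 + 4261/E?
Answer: 3273133/1677837 ≈ 1.9508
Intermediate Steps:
E = 2199 (E = 8 - 1*(-2191) = 8 + 2191 = 2199)
u(h) = 60 (u(h) = -2 + 62 = 60)
u(22)/4578 + 4261/E = 60/4578 + 4261/2199 = 60*(1/4578) + 4261*(1/2199) = 10/763 + 4261/2199 = 3273133/1677837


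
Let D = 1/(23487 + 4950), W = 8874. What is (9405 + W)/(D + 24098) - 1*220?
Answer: -150240662017/685274827 ≈ -219.24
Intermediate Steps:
D = 1/28437 ≈ 3.5165e-5
(9405 + W)/(D + 24098) - 1*220 = (9405 + 8874)/(1/28437 + 24098) - 1*220 = 18279/(685274827/28437) - 220 = 18279*(28437/685274827) - 220 = 519799923/685274827 - 220 = -150240662017/685274827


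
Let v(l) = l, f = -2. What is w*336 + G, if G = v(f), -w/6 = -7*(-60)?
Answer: -846722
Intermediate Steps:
w = -2520 (w = -(-42)*(-60) = -6*420 = -2520)
G = -2
w*336 + G = -2520*336 - 2 = -846720 - 2 = -846722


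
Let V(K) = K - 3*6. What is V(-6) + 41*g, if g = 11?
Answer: 427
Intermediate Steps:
V(K) = -18 + K (V(K) = K - 18 = -18 + K)
V(-6) + 41*g = (-18 - 6) + 41*11 = -24 + 451 = 427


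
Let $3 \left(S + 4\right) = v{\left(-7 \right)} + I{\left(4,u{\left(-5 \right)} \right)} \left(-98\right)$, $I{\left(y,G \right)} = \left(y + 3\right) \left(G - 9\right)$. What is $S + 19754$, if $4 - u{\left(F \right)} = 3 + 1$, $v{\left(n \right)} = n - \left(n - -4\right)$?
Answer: $\frac{65420}{3} \approx 21807.0$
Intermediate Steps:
$v{\left(n \right)} = -4$ ($v{\left(n \right)} = n - \left(n + 4\right) = n - \left(4 + n\right) = -4$)
$u{\left(F \right)} = 0$ ($u{\left(F \right)} = 4 - \left(3 + 1\right) = 4 - 4 = 0$)
$I{\left(y,G \right)} = \left(-9 + G\right) \left(3 + y\right)$ ($I{\left(y,G \right)} = \left(3 + y\right) \left(-9 + G\right) = \left(-9 + G\right) \left(3 + y\right)$)
$S = \frac{6158}{3}$ ($S = -4 + \frac{-4 + \left(-27 - 36 + 3 \cdot 0 + 0 \cdot 4\right) \left(-98\right)}{3} = -4 + \frac{-4 + \left(-27 - 36 + 0 + 0\right) \left(-98\right)}{3} = -4 + \frac{-4 - -6174}{3} = -4 + \frac{-4 + 6174}{3} = -4 + \frac{1}{3} \cdot 6170 = -4 + \frac{6170}{3} = \frac{6158}{3} \approx 2052.7$)
$S + 19754 = \frac{6158}{3} + 19754 = \frac{65420}{3}$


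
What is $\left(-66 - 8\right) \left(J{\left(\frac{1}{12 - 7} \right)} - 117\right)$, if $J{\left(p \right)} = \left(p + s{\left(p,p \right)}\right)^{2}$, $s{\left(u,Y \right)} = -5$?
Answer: $\frac{173826}{25} \approx 6953.0$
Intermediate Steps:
$J{\left(p \right)} = \left(-5 + p\right)^{2}$ ($J{\left(p \right)} = \left(p - 5\right)^{2} = \left(-5 + p\right)^{2}$)
$\left(-66 - 8\right) \left(J{\left(\frac{1}{12 - 7} \right)} - 117\right) = \left(-66 - 8\right) \left(\left(-5 + \frac{1}{12 - 7}\right)^{2} - 117\right) = - 74 \left(\left(-5 + \frac{1}{5}\right)^{2} - 117\right) = - 74 \left(\left(- \frac{24}{5}\right)^{2} - 117\right) = - 74 \left(\frac{576}{25} - 117\right) = \left(-74\right) \left(- \frac{2349}{25}\right) = \frac{173826}{25}$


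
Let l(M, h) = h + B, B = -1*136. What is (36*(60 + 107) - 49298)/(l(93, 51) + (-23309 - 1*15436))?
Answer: 21643/19415 ≈ 1.1148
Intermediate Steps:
B = -136
l(M, h) = -136 + h (l(M, h) = h - 136 = -136 + h)
(36*(60 + 107) - 49298)/(l(93, 51) + (-23309 - 1*15436)) = (36*(60 + 107) - 49298)/((-136 + 51) + (-23309 - 1*15436)) = (36*167 - 49298)/(-85 + (-23309 - 15436)) = (6012 - 49298)/(-85 - 38745) = -43286/(-38830) = -43286*(-1/38830) = 21643/19415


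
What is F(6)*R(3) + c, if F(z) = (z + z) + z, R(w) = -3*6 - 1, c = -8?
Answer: -350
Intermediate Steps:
R(w) = -19 (R(w) = -18 - 1 = -19)
F(z) = 3*z (F(z) = 2*z + z = 3*z)
F(6)*R(3) + c = (3*6)*(-19) - 8 = 18*(-19) - 8 = -342 - 8 = -350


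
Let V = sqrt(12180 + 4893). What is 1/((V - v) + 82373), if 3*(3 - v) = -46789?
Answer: 600963/40128349384 - 27*sqrt(1897)/40128349384 ≈ 1.4947e-5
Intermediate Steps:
v = 46798/3 (v = 3 - 1/3*(-46789) = 3 + 46789/3 = 46798/3 ≈ 15599.)
V = 3*sqrt(1897) (V = sqrt(17073) = 3*sqrt(1897) ≈ 130.66)
1/((V - v) + 82373) = 1/((3*sqrt(1897) - 1*46798/3) + 82373) = 1/((3*sqrt(1897) - 46798/3) + 82373) = 1/((-46798/3 + 3*sqrt(1897)) + 82373) = 1/(200321/3 + 3*sqrt(1897))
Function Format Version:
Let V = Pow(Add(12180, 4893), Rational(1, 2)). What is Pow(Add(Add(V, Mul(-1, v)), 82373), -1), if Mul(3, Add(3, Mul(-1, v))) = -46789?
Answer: Add(Rational(600963, 40128349384), Mul(Rational(-27, 40128349384), Pow(1897, Rational(1, 2)))) ≈ 1.4947e-5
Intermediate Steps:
v = Rational(46798, 3) (v = Add(3, Mul(Rational(-1, 3), -46789)) = Add(3, Rational(46789, 3)) = Rational(46798, 3) ≈ 15599.)
V = Mul(3, Pow(1897, Rational(1, 2))) (V = Pow(17073, Rational(1, 2)) = Mul(3, Pow(1897, Rational(1, 2))) ≈ 130.66)
Pow(Add(Add(V, Mul(-1, v)), 82373), -1) = Pow(Add(Add(Mul(3, Pow(1897, Rational(1, 2))), Mul(-1, Rational(46798, 3))), 82373), -1) = Pow(Add(Add(Mul(3, Pow(1897, Rational(1, 2))), Rational(-46798, 3)), 82373), -1) = Pow(Add(Add(Rational(-46798, 3), Mul(3, Pow(1897, Rational(1, 2)))), 82373), -1) = Pow(Add(Rational(200321, 3), Mul(3, Pow(1897, Rational(1, 2)))), -1)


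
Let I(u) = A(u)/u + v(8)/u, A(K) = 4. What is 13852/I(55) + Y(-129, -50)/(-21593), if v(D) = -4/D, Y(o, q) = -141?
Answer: 32901686947/151151 ≈ 2.1767e+5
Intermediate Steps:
I(u) = 7/(2*u) (I(u) = 4/u + (-4/8)/u = 4/u + (-4*⅛)/u = 4/u - 1/(2*u) = 7/(2*u))
13852/I(55) + Y(-129, -50)/(-21593) = 13852/(((7/2)/55)) - 141/(-21593) = 13852/(((7/2)*(1/55))) - 141*(-1/21593) = 13852/(7/110) + 141/21593 = 13852*(110/7) + 141/21593 = 1523720/7 + 141/21593 = 32901686947/151151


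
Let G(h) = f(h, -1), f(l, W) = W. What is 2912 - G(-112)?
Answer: 2913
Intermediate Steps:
G(h) = -1
2912 - G(-112) = 2912 - 1*(-1) = 2912 + 1 = 2913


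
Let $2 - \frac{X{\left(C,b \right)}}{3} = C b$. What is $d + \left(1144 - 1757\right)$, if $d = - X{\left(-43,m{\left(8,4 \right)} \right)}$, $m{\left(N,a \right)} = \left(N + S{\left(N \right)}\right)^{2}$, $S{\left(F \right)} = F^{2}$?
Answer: $-669355$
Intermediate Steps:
$m{\left(N,a \right)} = \left(N + N^{2}\right)^{2}$
$X{\left(C,b \right)} = 6 - 3 C b$
$d = -668742$ ($d = - (6 - - 129 \cdot 8^{2} \left(1 + 8\right)^{2}) = - (6 - - 129 \cdot 64 \cdot 9^{2}) = - (6 - - 129 \cdot 64 \cdot 81) = - (6 - \left(-129\right) 5184) = - (6 + 668736) = \left(-1\right) 668742 = -668742$)
$d + \left(1144 - 1757\right) = -668742 + \left(1144 - 1757\right) = -668742 - 613 = -669355$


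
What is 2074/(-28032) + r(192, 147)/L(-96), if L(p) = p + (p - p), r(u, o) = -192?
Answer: 26995/14016 ≈ 1.9260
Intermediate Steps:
L(p) = p (L(p) = p + 0 = p)
2074/(-28032) + r(192, 147)/L(-96) = 2074/(-28032) - 192/(-96) = 2074*(-1/28032) - 192*(-1/96) = -1037/14016 + 2 = 26995/14016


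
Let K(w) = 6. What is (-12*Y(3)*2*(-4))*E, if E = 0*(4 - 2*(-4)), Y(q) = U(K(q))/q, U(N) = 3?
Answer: 0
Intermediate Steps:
Y(q) = 3/q
E = 0 (E = 0*(4 + 8) = 0*12 = 0)
(-12*Y(3)*2*(-4))*E = -12*(3/3)*2*(-4)*0 = -12*(3*(1/3))*2*(-4)*0 = -12*1*2*(-4)*0 = -24*(-4)*0 = -12*(-8)*0 = 96*0 = 0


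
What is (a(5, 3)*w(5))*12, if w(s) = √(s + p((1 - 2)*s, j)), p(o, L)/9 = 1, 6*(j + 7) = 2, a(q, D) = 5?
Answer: 60*√14 ≈ 224.50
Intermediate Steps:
j = -20/3 (j = -7 + (⅙)*2 = -7 + ⅓ = -20/3 ≈ -6.6667)
p(o, L) = 9 (p(o, L) = 9*1 = 9)
w(s) = √(9 + s) (w(s) = √(s + 9) = √(9 + s))
(a(5, 3)*w(5))*12 = (5*√(9 + 5))*12 = (5*√14)*12 = 60*√14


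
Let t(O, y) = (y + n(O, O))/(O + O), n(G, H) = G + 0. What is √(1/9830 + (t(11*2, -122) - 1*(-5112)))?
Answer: √59743427594730/108130 ≈ 71.482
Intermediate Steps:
n(G, H) = G
t(O, y) = (O + y)/(2*O) (t(O, y) = (y + O)/(O + O) = (O + y)/((2*O)) = (O + y)*(1/(2*O)) = (O + y)/(2*O))
√(1/9830 + (t(11*2, -122) - 1*(-5112))) = √(1/9830 + ((11*2 - 122)/(2*((11*2))) - 1*(-5112))) = √(1/9830 + ((½)*(22 - 122)/22 + 5112)) = √(1/9830 + ((½)*(1/22)*(-100) + 5112)) = √(1/9830 + (-25/11 + 5112)) = √(1/9830 + 56207/11) = √(552514821/108130) = √59743427594730/108130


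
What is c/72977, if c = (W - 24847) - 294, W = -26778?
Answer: -51919/72977 ≈ -0.71144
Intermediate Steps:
c = -51919 (c = (-26778 - 24847) - 294 = -51625 - 294 = -51919)
c/72977 = -51919/72977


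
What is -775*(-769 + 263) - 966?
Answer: 391184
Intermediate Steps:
-775*(-769 + 263) - 966 = -775*(-506) - 966 = 392150 - 966 = 391184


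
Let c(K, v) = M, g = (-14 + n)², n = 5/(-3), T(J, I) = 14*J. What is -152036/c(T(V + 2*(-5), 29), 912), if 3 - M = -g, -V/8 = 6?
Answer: -342081/559 ≈ -611.95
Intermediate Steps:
V = -48 (V = -8*6 = -48)
n = -5/3 (n = 5*(-⅓) = -5/3 ≈ -1.6667)
g = 2209/9 (g = (-14 - 5/3)² = (-47/3)² = 2209/9 ≈ 245.44)
M = 2236/9 (M = 3 - (-1)*2209/9 = 3 - 1*(-2209/9) = 3 + 2209/9 = 2236/9 ≈ 248.44)
c(K, v) = 2236/9
-152036/c(T(V + 2*(-5), 29), 912) = -152036/2236/9 = -152036*9/2236 = -342081/559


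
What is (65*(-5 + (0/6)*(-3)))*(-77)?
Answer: 25025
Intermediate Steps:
(65*(-5 + (0/6)*(-3)))*(-77) = (65*(-5 + (0*(⅙))*(-3)))*(-77) = (65*(-5 + 0*(-3)))*(-77) = (65*(-5 + 0))*(-77) = (65*(-5))*(-77) = -325*(-77) = 25025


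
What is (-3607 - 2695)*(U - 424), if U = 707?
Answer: -1783466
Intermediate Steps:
(-3607 - 2695)*(U - 424) = (-3607 - 2695)*(707 - 424) = -6302*283 = -1783466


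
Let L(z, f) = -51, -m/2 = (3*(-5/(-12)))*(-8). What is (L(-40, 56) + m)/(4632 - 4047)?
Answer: -31/585 ≈ -0.052991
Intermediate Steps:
m = 20 (m = -2*3*(-5/(-12))*(-8) = -2*3*(-5*(-1/12))*(-8) = -2*3*(5/12)*(-8) = -5*(-8)/2 = -2*(-10) = 20)
(L(-40, 56) + m)/(4632 - 4047) = (-51 + 20)/(4632 - 4047) = -31/585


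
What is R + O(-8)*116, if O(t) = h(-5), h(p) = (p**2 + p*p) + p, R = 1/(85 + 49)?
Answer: 699481/134 ≈ 5220.0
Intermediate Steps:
R = 1/134 ≈ 0.0074627
h(p) = p + 2*p**2 (h(p) = (p**2 + p**2) + p = 2*p**2 + p = p + 2*p**2)
O(t) = 45 (O(t) = -5*(1 + 2*(-5)) = -5*(1 - 10) = -5*(-9) = 45)
R + O(-8)*116 = 1/134 + 45*116 = 1/134 + 5220 = 699481/134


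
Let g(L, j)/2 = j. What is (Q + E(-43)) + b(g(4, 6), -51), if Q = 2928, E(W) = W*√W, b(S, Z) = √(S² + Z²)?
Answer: 2928 + 3*√305 - 43*I*√43 ≈ 2980.4 - 281.97*I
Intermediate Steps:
g(L, j) = 2*j
E(W) = W^(3/2)
(Q + E(-43)) + b(g(4, 6), -51) = (2928 + (-43)^(3/2)) + √((2*6)² + (-51)²) = (2928 - 43*I*√43) + √(12² + 2601) = (2928 - 43*I*√43) + √(144 + 2601) = (2928 - 43*I*√43) + √2745 = (2928 - 43*I*√43) + 3*√305 = 2928 + 3*√305 - 43*I*√43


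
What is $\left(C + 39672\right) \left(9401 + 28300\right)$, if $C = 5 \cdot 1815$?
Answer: $1837810647$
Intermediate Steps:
$C = 9075$
$\left(C + 39672\right) \left(9401 + 28300\right) = \left(9075 + 39672\right) \left(9401 + 28300\right) = 48747 \cdot 37701 = 1837810647$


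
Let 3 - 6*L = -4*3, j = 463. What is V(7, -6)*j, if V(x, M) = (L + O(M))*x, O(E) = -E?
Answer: 55097/2 ≈ 27549.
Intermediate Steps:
L = 5/2 (L = ½ - (-2)*3/3 = ½ - ⅙*(-12) = ½ + 2 = 5/2 ≈ 2.5000)
V(x, M) = x*(5/2 - M) (V(x, M) = (5/2 - M)*x = x*(5/2 - M))
V(7, -6)*j = ((½)*7*(5 - 2*(-6)))*463 = ((½)*7*(5 + 12))*463 = ((½)*7*17)*463 = (119/2)*463 = 55097/2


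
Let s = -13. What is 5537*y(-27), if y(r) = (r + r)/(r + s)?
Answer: 149499/20 ≈ 7475.0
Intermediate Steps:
y(r) = 2*r/(-13 + r) (y(r) = (r + r)/(r - 13) = (2*r)/(-13 + r) = 2*r/(-13 + r))
5537*y(-27) = 5537*(2*(-27)/(-13 - 27)) = 5537*(2*(-27)/(-40)) = 5537*(2*(-27)*(-1/40)) = 5537*(27/20) = 149499/20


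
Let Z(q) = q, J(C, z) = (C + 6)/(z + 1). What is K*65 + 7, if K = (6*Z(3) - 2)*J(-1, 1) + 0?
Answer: 2607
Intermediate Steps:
J(C, z) = (6 + C)/(1 + z)
K = 40 (K = (6*3 - 2)*((6 - 1)/(1 + 1)) + 0 = (18 - 2)*(5/2) + 0 = 16*((1/2)*5) + 0 = 16*(5/2) + 0 = 40 + 0 = 40)
K*65 + 7 = 40*65 + 7 = 2600 + 7 = 2607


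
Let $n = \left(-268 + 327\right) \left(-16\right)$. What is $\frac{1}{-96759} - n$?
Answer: $\frac{91340495}{96759} \approx 944.0$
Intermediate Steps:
$n = -944$ ($n = 59 \left(-16\right) = -944$)
$\frac{1}{-96759} - n = \frac{1}{-96759} - -944 = - \frac{1}{96759} + 944 = \frac{91340495}{96759}$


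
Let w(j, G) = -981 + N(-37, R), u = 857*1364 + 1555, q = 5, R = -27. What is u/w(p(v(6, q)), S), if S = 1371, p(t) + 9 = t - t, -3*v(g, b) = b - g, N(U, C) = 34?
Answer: -1170503/947 ≈ -1236.0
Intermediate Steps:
v(g, b) = -b/3 + g/3 (v(g, b) = -(b - g)/3 = -b/3 + g/3)
p(t) = -9 (p(t) = -9 + (t - t) = -9 + 0 = -9)
u = 1170503 (u = 1168948 + 1555 = 1170503)
w(j, G) = -947 (w(j, G) = -981 + 34 = -947)
u/w(p(v(6, q)), S) = 1170503/(-947) = 1170503*(-1/947) = -1170503/947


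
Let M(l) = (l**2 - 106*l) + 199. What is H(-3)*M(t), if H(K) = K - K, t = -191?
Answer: 0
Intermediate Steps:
M(l) = 199 + l**2 - 106*l
H(K) = 0
H(-3)*M(t) = 0*(199 + (-191)**2 - 106*(-191)) = 0*(199 + 36481 + 20246) = 0*56926 = 0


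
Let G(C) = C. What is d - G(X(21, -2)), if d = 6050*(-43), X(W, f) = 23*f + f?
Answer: -260102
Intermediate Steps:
X(W, f) = 24*f
d = -260150
d - G(X(21, -2)) = -260150 - 24*(-2) = -260150 - 1*(-48) = -260150 + 48 = -260102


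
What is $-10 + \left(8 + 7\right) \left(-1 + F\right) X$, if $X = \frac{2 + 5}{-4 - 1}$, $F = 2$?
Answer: $-31$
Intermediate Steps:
$X = - \frac{7}{5}$ ($X = \frac{7}{-5} = 7 \left(- \frac{1}{5}\right) = - \frac{7}{5} \approx -1.4$)
$-10 + \left(8 + 7\right) \left(-1 + F\right) X = -10 + \left(8 + 7\right) \left(-1 + 2\right) \left(- \frac{7}{5}\right) = -10 + 15 \cdot 1 \left(- \frac{7}{5}\right) = -10 + 15 \left(- \frac{7}{5}\right) = -10 - 21 = -31$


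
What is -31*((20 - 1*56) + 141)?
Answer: -3255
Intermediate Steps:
-31*((20 - 1*56) + 141) = -31*((20 - 56) + 141) = -31*(-36 + 141) = -31*105 = -3255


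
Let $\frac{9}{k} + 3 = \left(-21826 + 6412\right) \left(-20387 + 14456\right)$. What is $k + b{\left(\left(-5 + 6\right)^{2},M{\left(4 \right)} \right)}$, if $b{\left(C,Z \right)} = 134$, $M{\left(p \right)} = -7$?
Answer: $\frac{4083445921}{30473477} \approx 134.0$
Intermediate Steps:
$k = \frac{3}{30473477}$ ($k = \frac{9}{-3 + \left(-21826 + 6412\right) \left(-20387 + 14456\right)} = \frac{9}{-3 - -91420434} = \frac{9}{-3 + 91420434} = \frac{9}{91420431} = 9 \cdot \frac{1}{91420431} = \frac{3}{30473477} \approx 9.8446 \cdot 10^{-8}$)
$k + b{\left(\left(-5 + 6\right)^{2},M{\left(4 \right)} \right)} = \frac{3}{30473477} + 134 = \frac{4083445921}{30473477}$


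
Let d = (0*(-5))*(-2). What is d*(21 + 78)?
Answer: 0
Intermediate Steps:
d = 0 (d = 0*(-2) = 0)
d*(21 + 78) = 0*(21 + 78) = 0*99 = 0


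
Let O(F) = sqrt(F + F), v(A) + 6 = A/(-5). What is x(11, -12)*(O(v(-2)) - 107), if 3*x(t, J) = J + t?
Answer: 107/3 - 2*I*sqrt(70)/15 ≈ 35.667 - 1.1155*I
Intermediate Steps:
x(t, J) = J/3 + t/3 (x(t, J) = (J + t)/3 = J/3 + t/3)
v(A) = -6 - A/5 (v(A) = -6 + A/(-5) = -6 + A*(-1/5) = -6 - A/5)
O(F) = sqrt(2)*sqrt(F) (O(F) = sqrt(2*F) = sqrt(2)*sqrt(F))
x(11, -12)*(O(v(-2)) - 107) = ((1/3)*(-12) + (1/3)*11)*(sqrt(2)*sqrt(-6 - 1/5*(-2)) - 107) = (-4 + 11/3)*(sqrt(2)*sqrt(-6 + 2/5) - 107) = -(sqrt(2)*sqrt(-28/5) - 107)/3 = -(sqrt(2)*(2*I*sqrt(35)/5) - 107)/3 = -(2*I*sqrt(70)/5 - 107)/3 = -(-107 + 2*I*sqrt(70)/5)/3 = 107/3 - 2*I*sqrt(70)/15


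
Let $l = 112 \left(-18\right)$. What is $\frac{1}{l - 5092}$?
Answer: $- \frac{1}{7108} \approx -0.00014069$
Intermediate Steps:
$l = -2016$
$\frac{1}{l - 5092} = \frac{1}{-2016 - 5092} = \frac{1}{-7108} = - \frac{1}{7108}$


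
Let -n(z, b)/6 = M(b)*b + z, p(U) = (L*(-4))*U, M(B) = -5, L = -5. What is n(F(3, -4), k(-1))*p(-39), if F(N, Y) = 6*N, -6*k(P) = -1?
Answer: 80340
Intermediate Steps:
k(P) = 1/6 (k(P) = -1/6*(-1) = 1/6)
p(U) = 20*U (p(U) = (-5*(-4))*U = 20*U)
n(z, b) = -6*z + 30*b (n(z, b) = -6*(-5*b + z) = -6*(z - 5*b) = -6*z + 30*b)
n(F(3, -4), k(-1))*p(-39) = (-36*3 + 30*(1/6))*(20*(-39)) = (-6*18 + 5)*(-780) = (-108 + 5)*(-780) = -103*(-780) = 80340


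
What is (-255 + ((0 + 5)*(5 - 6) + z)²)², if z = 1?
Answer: 57121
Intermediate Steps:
(-255 + ((0 + 5)*(5 - 6) + z)²)² = (-255 + ((0 + 5)*(5 - 6) + 1)²)² = (-255 + (5*(-1) + 1)²)² = (-255 + (-5 + 1)²)² = (-255 + (-4)²)² = (-255 + 16)² = (-239)² = 57121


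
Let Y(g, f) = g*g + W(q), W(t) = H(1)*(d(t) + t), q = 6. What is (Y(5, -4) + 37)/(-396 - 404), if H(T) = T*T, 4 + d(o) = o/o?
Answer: -13/160 ≈ -0.081250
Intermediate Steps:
d(o) = -3 (d(o) = -4 + o/o = -4 + 1 = -3)
H(T) = T²
W(t) = -3 + t (W(t) = 1²*(-3 + t) = 1*(-3 + t) = -3 + t)
Y(g, f) = 3 + g² (Y(g, f) = g*g + (-3 + 6) = g² + 3 = 3 + g²)
(Y(5, -4) + 37)/(-396 - 404) = ((3 + 5²) + 37)/(-396 - 404) = ((3 + 25) + 37)/(-800) = (28 + 37)*(-1/800) = 65*(-1/800) = -13/160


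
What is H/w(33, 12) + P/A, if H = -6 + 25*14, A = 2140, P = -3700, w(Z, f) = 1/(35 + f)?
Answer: 1729791/107 ≈ 16166.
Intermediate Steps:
H = 344 (H = -6 + 350 = 344)
H/w(33, 12) + P/A = 344/(1/(35 + 12)) - 3700/2140 = 344/(1/47) - 3700*1/2140 = 344/(1/47) - 185/107 = 344*47 - 185/107 = 16168 - 185/107 = 1729791/107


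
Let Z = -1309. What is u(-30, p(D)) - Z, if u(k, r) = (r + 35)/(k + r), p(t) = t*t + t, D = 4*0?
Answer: 7847/6 ≈ 1307.8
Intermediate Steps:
D = 0
p(t) = t + t² (p(t) = t² + t = t + t²)
u(k, r) = (35 + r)/(k + r)
u(-30, p(D)) - Z = (35 + 0*(1 + 0))/(-30 + 0*(1 + 0)) - 1*(-1309) = (35 + 0*1)/(-30 + 0*1) + 1309 = (35 + 0)/(-30 + 0) + 1309 = 35/(-30) + 1309 = -1/30*35 + 1309 = -7/6 + 1309 = 7847/6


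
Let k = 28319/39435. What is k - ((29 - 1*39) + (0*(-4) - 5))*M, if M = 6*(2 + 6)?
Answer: 28421519/39435 ≈ 720.72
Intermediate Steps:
k = 28319/39435 (k = 28319*(1/39435) = 28319/39435 ≈ 0.71812)
M = 48 (M = 6*8 = 48)
k - ((29 - 1*39) + (0*(-4) - 5))*M = 28319/39435 - ((29 - 1*39) + (0*(-4) - 5))*48 = 28319/39435 - ((29 - 39) + (0 - 5))*48 = 28319/39435 - (-10 - 5)*48 = 28319/39435 - (-15)*48 = 28319/39435 - 1*(-720) = 28319/39435 + 720 = 28421519/39435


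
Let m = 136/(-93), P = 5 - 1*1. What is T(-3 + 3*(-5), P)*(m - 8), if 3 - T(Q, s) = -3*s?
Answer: -4400/31 ≈ -141.94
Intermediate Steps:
P = 4 (P = 5 - 1 = 4)
T(Q, s) = 3 + 3*s (T(Q, s) = 3 - (-3)*s = 3 + 3*s)
m = -136/93 (m = 136*(-1/93) = -136/93 ≈ -1.4624)
T(-3 + 3*(-5), P)*(m - 8) = (3 + 3*4)*(-136/93 - 8) = (3 + 12)*(-880/93) = 15*(-880/93) = -4400/31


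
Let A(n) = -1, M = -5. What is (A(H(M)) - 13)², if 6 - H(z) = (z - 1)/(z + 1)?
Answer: 196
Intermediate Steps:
H(z) = 6 - (-1 + z)/(1 + z) (H(z) = 6 - (z - 1)/(z + 1) = 6 - (-1 + z)/(1 + z))
(A(H(M)) - 13)² = (-1 - 13)² = (-14)² = 196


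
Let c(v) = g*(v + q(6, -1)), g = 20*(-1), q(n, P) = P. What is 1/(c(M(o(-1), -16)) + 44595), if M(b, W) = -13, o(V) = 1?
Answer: 1/44875 ≈ 2.2284e-5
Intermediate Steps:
g = -20
c(v) = 20 - 20*v (c(v) = -20*(v - 1) = -20*(-1 + v) = 20 - 20*v)
1/(c(M(o(-1), -16)) + 44595) = 1/((20 - 20*(-13)) + 44595) = 1/((20 + 260) + 44595) = 1/(280 + 44595) = 1/44875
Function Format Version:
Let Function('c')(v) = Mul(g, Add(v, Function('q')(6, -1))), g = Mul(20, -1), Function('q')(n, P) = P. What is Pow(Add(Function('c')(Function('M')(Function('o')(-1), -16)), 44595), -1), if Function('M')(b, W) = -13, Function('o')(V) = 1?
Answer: Rational(1, 44875) ≈ 2.2284e-5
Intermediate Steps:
g = -20
Function('c')(v) = Add(20, Mul(-20, v)) (Function('c')(v) = Mul(-20, Add(v, -1)) = Mul(-20, Add(-1, v)) = Add(20, Mul(-20, v)))
Pow(Add(Function('c')(Function('M')(Function('o')(-1), -16)), 44595), -1) = Pow(Add(Add(20, Mul(-20, -13)), 44595), -1) = Pow(Add(Add(20, 260), 44595), -1) = Pow(Add(280, 44595), -1) = Pow(44875, -1) = Rational(1, 44875)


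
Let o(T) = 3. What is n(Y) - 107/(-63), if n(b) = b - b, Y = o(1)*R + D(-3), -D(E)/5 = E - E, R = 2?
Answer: 107/63 ≈ 1.6984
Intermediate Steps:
D(E) = 0 (D(E) = -5*(E - E) = -5*0 = 0)
Y = 6 (Y = 3*2 + 0 = 6 + 0 = 6)
n(b) = 0
n(Y) - 107/(-63) = 0 - 107/(-63) = 0 - 1/63*(-107) = 0 + 107/63 = 107/63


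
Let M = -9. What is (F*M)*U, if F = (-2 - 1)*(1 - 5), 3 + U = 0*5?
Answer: 324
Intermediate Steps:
U = -3 (U = -3 + 0*5 = -3 + 0 = -3)
F = 12 (F = -3*(-4) = 12)
(F*M)*U = (12*(-9))*(-3) = -108*(-3) = 324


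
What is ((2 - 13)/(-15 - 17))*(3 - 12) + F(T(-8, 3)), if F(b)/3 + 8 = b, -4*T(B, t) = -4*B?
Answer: -1635/32 ≈ -51.094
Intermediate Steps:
T(B, t) = B (T(B, t) = -(-1)*B = B)
F(b) = -24 + 3*b
((2 - 13)/(-15 - 17))*(3 - 12) + F(T(-8, 3)) = ((2 - 13)/(-15 - 17))*(3 - 12) + (-24 + 3*(-8)) = -11/(-32)*(-9) + (-24 - 24) = -11*(-1/32)*(-9) - 48 = (11/32)*(-9) - 48 = -99/32 - 48 = -1635/32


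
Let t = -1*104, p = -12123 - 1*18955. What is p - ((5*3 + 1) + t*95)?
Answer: -21214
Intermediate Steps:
p = -31078 (p = -12123 - 18955 = -31078)
t = -104
p - ((5*3 + 1) + t*95) = -31078 - ((5*3 + 1) - 104*95) = -31078 - ((15 + 1) - 9880) = -31078 - (16 - 9880) = -31078 - 1*(-9864) = -31078 + 9864 = -21214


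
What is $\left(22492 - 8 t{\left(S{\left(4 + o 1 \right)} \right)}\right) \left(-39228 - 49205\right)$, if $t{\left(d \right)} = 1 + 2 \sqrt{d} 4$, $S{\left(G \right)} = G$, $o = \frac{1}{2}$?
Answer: $-1988327572 + 8489568 \sqrt{2} \approx -1.9763 \cdot 10^{9}$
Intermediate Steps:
$o = \frac{1}{2} \approx 0.5$
$t{\left(d \right)} = 1 + 8 \sqrt{d}$
$\left(22492 - 8 t{\left(S{\left(4 + o 1 \right)} \right)}\right) \left(-39228 - 49205\right) = \left(22492 - 8 \left(1 + 8 \sqrt{4 + \frac{1}{2} \cdot 1}\right)\right) \left(-39228 - 49205\right) = \left(22492 - 8 \left(1 + 8 \sqrt{4 + \frac{1}{2}}\right)\right) \left(-88433\right) = \left(22492 - 8 \left(1 + 8 \sqrt{\frac{9}{2}}\right)\right) \left(-88433\right) = \left(22492 - 8 \left(1 + 8 \frac{3 \sqrt{2}}{2}\right)\right) \left(-88433\right) = \left(22492 - 8 \left(1 + 12 \sqrt{2}\right)\right) \left(-88433\right) = \left(22492 - \left(8 + 96 \sqrt{2}\right)\right) \left(-88433\right) = \left(22484 - 96 \sqrt{2}\right) \left(-88433\right) = -1988327572 + 8489568 \sqrt{2}$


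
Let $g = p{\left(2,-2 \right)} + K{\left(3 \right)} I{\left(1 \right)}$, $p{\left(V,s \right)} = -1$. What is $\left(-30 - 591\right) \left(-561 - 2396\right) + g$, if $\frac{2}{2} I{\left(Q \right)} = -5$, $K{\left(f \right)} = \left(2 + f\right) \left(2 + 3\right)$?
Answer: $1836171$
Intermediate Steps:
$K{\left(f \right)} = 10 + 5 f$ ($K{\left(f \right)} = \left(2 + f\right) 5 = 10 + 5 f$)
$I{\left(Q \right)} = -5$
$g = -126$ ($g = -1 + \left(10 + 5 \cdot 3\right) \left(-5\right) = -1 + \left(10 + 15\right) \left(-5\right) = -1 + 25 \left(-5\right) = -1 - 125 = -126$)
$\left(-30 - 591\right) \left(-561 - 2396\right) + g = \left(-30 - 591\right) \left(-561 - 2396\right) - 126 = \left(-621\right) \left(-2957\right) - 126 = 1836297 - 126 = 1836171$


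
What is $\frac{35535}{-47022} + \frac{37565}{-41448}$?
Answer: $- \frac{49079335}{29529816} \approx -1.662$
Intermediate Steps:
$\frac{35535}{-47022} + \frac{37565}{-41448} = 35535 \left(- \frac{1}{47022}\right) + 37565 \left(- \frac{1}{41448}\right) = - \frac{11845}{15674} - \frac{3415}{3768} = - \frac{49079335}{29529816}$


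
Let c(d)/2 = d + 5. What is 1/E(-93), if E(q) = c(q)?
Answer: -1/176 ≈ -0.0056818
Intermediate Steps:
c(d) = 10 + 2*d (c(d) = 2*(d + 5) = 2*(5 + d) = 10 + 2*d)
E(q) = 10 + 2*q
1/E(-93) = 1/(10 + 2*(-93)) = 1/(10 - 186) = 1/(-176) = -1/176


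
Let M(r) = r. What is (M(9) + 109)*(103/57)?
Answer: 12154/57 ≈ 213.23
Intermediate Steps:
(M(9) + 109)*(103/57) = (9 + 109)*(103/57) = 118*(103*(1/57)) = 118*(103/57) = 12154/57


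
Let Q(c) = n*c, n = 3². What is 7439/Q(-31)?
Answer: -7439/279 ≈ -26.663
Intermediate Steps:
n = 9
Q(c) = 9*c
7439/Q(-31) = 7439/((9*(-31))) = 7439/(-279) = 7439*(-1/279) = -7439/279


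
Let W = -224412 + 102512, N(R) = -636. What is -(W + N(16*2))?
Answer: 122536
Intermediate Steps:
W = -121900
-(W + N(16*2)) = -(-121900 - 636) = -1*(-122536) = 122536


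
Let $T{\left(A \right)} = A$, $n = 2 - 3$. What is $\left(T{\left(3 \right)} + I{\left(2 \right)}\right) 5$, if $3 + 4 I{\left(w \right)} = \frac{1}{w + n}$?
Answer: $\frac{25}{2} \approx 12.5$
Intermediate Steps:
$n = -1$ ($n = 2 - 3 = -1$)
$I{\left(w \right)} = - \frac{3}{4} + \frac{1}{4 \left(-1 + w\right)}$ ($I{\left(w \right)} = - \frac{3}{4} + \frac{1}{4 \left(w - 1\right)} = - \frac{3}{4} + \frac{1}{4 \left(-1 + w\right)}$)
$\left(T{\left(3 \right)} + I{\left(2 \right)}\right) 5 = \left(3 + \frac{4 - 6}{4 \left(-1 + 2\right)}\right) 5 = \left(3 + \frac{4 - 6}{4 \cdot 1}\right) 5 = \left(3 + \frac{1}{4} \cdot 1 \left(-2\right)\right) 5 = \left(3 - \frac{1}{2}\right) 5 = \frac{5}{2} \cdot 5 = \frac{25}{2}$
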